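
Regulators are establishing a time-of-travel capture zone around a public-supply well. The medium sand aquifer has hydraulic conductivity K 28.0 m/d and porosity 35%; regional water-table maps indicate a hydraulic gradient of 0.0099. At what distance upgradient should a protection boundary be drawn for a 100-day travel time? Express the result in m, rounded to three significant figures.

q = Ki = 28.0 × 0.0099 = 0.2772 m/d
v = Ki/n = 28.0·0.0099/0.35 = 0.7920 m/d
L = v × T = 0.7920 × 100 = 79.20 m

79.2 m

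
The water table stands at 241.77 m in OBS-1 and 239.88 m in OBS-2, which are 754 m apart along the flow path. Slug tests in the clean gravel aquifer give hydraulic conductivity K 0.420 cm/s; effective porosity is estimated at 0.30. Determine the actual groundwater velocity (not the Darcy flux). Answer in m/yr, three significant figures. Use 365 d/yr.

1110 m/yr

Hydraulic gradient i = (241.77 − 239.88) / 754 = 1.89 / 754 = 0.002507
K = 0.420 cm/s × 864 = 362.9 m/d
Darcy flux q = K·i = 362.9 × 0.002507 = 0.9096 m/d
Seepage velocity v = q / n = 0.9096 / 0.30 = 3.032 m/d
   = 3.032 × 365 = 1110 m/yr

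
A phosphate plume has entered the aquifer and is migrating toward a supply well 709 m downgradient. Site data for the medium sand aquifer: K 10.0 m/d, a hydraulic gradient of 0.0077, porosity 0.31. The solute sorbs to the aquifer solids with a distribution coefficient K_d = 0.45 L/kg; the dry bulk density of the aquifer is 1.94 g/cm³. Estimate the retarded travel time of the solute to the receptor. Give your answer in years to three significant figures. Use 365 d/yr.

q = Ki = 10.0 × 0.0077 = 0.07700 m/d
Average linear velocity = 0.07700 / 0.31 = 0.2484 m/d
Retardation R = 1 + ρ_b·K_d/n = 1 + 1.94×0.45/0.31 = 3.816
Contaminant velocity v_c = v/R = 0.2484/3.816 = 0.06509 m/d
t = L/v_c = 709/0.06509 = 10890 d
   = 10890/365 = 29.8 yr

29.8 years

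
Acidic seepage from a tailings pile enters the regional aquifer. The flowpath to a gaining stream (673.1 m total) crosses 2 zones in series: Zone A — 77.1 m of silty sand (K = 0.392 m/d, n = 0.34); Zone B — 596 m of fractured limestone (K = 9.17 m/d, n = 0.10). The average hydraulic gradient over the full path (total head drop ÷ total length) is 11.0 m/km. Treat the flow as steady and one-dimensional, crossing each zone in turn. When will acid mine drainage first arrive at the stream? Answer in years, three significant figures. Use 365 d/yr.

Steady 1-D flow in series ⇒ the Darcy flux q is identical in every zone and the zone head losses add (resistances L/K in series).
Σ(L/K) = 77.1/0.392 + 596/9.17 = 196.7 + 64.99 = 261.7 d
K_eq = L_total / Σ(L/K) = 673.1 / 261.7 = 2.572 m/d
q = K_eq · i = 2.572 × 0.011 = 0.02829 m/d (same in every zone)
Zone A: v = q/n = 0.02829/0.34 = 0.08322 m/d → t_A = 77.1/0.08322 = 926.5 d
Zone B: v = q/n = 0.02829/0.10 = 0.2829 m/d → t_B = 596/0.2829 = 2106 d
Total t = 926.5 + 2106 = 3033 d
   = 3033 / 365 = 8.31 yr

8.31 years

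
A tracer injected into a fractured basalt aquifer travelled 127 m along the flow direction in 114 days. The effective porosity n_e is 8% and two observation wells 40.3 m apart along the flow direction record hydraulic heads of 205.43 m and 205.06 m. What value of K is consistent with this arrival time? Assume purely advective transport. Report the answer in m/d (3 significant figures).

Hydraulic gradient i = (205.43 − 205.06) / 40.3 = 0.37 / 40.3 = 0.009181
v = L / t = 127 / 114 = 1.114 m/d
K = v · n / i = 1.114 × 0.08 / 0.009181 = 9.71 m/d

9.71 m/d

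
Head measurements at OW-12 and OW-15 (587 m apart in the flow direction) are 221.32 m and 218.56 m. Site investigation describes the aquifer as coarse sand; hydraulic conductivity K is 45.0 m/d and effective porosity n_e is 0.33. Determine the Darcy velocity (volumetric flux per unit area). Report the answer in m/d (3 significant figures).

0.212 m/d

Hydraulic gradient i = (221.32 − 218.56) / 587 = 2.76 / 587 = 0.004702
Specific discharge q = 45.0 × 0.004702 = 0.2116 m/d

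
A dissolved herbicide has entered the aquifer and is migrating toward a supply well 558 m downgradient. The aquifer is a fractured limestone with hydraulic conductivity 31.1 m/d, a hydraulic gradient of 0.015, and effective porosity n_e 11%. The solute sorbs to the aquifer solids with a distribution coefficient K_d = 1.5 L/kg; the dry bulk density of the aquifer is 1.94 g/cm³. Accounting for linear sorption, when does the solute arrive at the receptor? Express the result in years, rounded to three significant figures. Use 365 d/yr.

9.90 years

Specific discharge q = 31.1 × 0.015 = 0.4665 m/d
Average linear velocity = 0.4665 / 0.11 = 4.241 m/d
Retardation R = 1 + ρ_b·K_d/n = 1 + 1.94×1.5/0.11 = 27.45
Contaminant velocity v_c = v/R = 4.241/27.45 = 0.1545 m/d
t = L/v_c = 558/0.1545 = 3612 d
   = 3612/365 = 9.90 yr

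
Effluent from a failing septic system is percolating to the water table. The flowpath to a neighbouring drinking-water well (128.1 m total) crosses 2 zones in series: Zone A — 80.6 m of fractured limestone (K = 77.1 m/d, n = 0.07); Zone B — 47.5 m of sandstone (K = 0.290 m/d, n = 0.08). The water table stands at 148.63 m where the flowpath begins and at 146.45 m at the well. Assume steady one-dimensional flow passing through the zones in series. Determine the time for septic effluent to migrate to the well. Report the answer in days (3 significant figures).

714 days

Total head drop ΔH = 148.63 − 146.45 = 2.18 m
Continuity: the same q passes through each zone, so ΔH = q·Σ(L_j/K_j) — the zones act as resistances in series.
Σ(L/K) = 80.6/77.1 + 47.5/0.290 = 1.045 + 163.8 = 164.8 d
q = ΔH / Σ(L/K) = 2.18 / 164.8 = 0.01323 m/d (same in every zone)
Zone A: v = q/n = 0.01323/0.07 = 0.1889 m/d → t_A = 80.6/0.1889 = 426.6 d
Zone B: v = q/n = 0.01323/0.08 = 0.1653 m/d → t_B = 47.5/0.1653 = 287.3 d
Total t = 426.6 + 287.3 = 713.9 d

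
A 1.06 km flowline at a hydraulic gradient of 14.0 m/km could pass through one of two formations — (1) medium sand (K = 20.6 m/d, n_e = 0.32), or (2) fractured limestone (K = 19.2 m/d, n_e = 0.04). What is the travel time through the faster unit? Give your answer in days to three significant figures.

158 days

Unit 1 (medium sand): v = 20.6×0.014/0.32 = 0.9013 m/d, t = 1060/0.9013 = 1176 d
Unit 2 (fractured limestone): v = 19.2×0.014/0.04 = 6.720 m/d, t = 1060/6.720 = 157.7 d
Faster unit: t = 158 d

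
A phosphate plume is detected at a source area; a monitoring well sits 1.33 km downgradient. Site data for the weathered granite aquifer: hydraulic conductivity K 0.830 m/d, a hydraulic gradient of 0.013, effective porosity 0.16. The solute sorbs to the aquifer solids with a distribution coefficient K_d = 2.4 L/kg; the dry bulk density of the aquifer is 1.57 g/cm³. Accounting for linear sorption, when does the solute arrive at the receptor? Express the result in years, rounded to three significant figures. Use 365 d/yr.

1330 years

Specific discharge q = 0.830 × 0.013 = 0.01079 m/d
v_s = q/n_e = 0.01079/0.16 = 0.06744 m/d
Retardation R = 1 + ρ_b·K_d/n = 1 + 1.57×2.4/0.16 = 24.55
Contaminant velocity v_c = v/R = 0.06744/24.55 = 0.002747 m/d
L = 1.33 km = 1330 m
t = L/v_c = 1330/0.002747 = 484200 d
   = 484200/365 = 1330 yr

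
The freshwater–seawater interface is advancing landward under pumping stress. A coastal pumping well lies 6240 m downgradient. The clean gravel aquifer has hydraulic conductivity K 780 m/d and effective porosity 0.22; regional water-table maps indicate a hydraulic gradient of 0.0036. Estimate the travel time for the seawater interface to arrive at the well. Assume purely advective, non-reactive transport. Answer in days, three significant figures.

489 days

q = Ki = 780 × 0.0036 = 2.808 m/d
Average linear velocity = 2.808 / 0.22 = 12.76 m/d
t = L / v = 6240 / 12.76 = 488.9 d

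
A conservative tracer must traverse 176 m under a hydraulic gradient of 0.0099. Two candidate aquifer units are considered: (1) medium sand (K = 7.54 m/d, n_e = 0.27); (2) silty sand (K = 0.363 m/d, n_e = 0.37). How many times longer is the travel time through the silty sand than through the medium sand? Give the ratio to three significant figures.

28.5

Unit 1 (medium sand): v = 7.54×0.0099/0.27 = 0.2765 m/d, t = 176/0.2765 = 636.6 d
Unit 2 (silty sand): v = 0.363×0.0099/0.37 = 0.009713 m/d, t = 176/0.009713 = 18120 d
t(silty sand) / t(medium sand) = 18120/636.6 = 28.5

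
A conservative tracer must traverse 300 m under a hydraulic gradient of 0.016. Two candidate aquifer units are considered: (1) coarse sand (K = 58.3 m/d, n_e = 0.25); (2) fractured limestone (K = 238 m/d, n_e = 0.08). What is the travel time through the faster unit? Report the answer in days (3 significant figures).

6.30 days

Unit 1 (coarse sand): v = 58.3×0.016/0.25 = 3.731 m/d, t = 300/3.731 = 80.40 d
Unit 2 (fractured limestone): v = 238×0.016/0.08 = 47.60 m/d, t = 300/47.60 = 6.303 d
Faster unit: t = 6.30 d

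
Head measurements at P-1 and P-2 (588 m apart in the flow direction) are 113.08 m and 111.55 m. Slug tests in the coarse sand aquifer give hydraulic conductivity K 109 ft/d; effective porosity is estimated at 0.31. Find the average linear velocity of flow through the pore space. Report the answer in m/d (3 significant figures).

Hydraulic gradient i = (113.08 − 111.55) / 588 = 1.53 / 588 = 0.002602
K = 109 ft/d × 0.3048 = 33.22 m/d
Darcy flux q = K·i = 33.22 × 0.002602 = 0.08645 m/d
v_s = q/n_e = 0.08645/0.31 = 0.2789 m/d

0.279 m/d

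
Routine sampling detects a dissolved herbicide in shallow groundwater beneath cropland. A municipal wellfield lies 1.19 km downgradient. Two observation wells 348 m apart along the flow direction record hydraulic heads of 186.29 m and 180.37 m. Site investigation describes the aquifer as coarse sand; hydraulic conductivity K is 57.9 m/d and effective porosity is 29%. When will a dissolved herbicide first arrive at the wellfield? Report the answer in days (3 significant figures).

Hydraulic gradient i = (186.29 − 180.37) / 348 = 5.92 / 348 = 0.01701
Specific discharge q = 57.9 × 0.01701 = 0.9850 m/d
Average linear velocity = 0.9850 / 0.29 = 3.396 m/d
L = 1.19 km = 1190 m
t = L / v = 1190 / 3.396 = 350.4 d

350 days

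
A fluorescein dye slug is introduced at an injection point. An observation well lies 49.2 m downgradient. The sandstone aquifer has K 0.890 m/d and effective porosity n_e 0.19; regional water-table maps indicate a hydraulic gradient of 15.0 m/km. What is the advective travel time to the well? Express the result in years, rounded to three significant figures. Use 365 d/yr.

1.92 years

Specific discharge q = 0.890 × 0.015 = 0.01335 m/d
Average linear velocity = 0.01335 / 0.19 = 0.07026 m/d
t = L / v = 49.2 / 0.07026 = 700.2 d
   = 700.2 / 365 = 1.92 yr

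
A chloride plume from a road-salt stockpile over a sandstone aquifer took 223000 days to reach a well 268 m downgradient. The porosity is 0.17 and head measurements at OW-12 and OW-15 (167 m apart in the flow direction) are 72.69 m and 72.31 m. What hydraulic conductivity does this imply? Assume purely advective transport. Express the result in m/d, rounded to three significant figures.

0.0898 m/d

Hydraulic gradient i = (72.69 − 72.31) / 167 = 0.38 / 167 = 0.002275
v = L / t = 268 / 223000 = 0.001202 m/d
K = v · n / i = 0.001202 × 0.17 / 0.002275 = 0.0898 m/d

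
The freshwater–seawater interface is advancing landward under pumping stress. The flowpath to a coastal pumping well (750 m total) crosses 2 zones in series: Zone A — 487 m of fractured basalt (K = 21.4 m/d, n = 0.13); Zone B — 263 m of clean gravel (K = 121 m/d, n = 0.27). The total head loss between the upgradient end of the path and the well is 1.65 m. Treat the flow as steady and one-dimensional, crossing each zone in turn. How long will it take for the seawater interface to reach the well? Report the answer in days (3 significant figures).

Continuity: the same q passes through each zone, so ΔH = q·Σ(L_j/K_j) — the zones act as resistances in series.
Σ(L/K) = 487/21.4 + 263/121 = 22.76 + 2.174 = 24.93 d
q = ΔH / Σ(L/K) = 1.65 / 24.93 = 0.06618 m/d (same in every zone)
Zone A: v = q/n = 0.06618/0.13 = 0.5091 m/d → t_A = 487/0.5091 = 956.6 d
Zone B: v = q/n = 0.06618/0.27 = 0.2451 m/d → t_B = 263/0.2451 = 1073 d
Total t = 956.6 + 1073 = 2029 d

2030 days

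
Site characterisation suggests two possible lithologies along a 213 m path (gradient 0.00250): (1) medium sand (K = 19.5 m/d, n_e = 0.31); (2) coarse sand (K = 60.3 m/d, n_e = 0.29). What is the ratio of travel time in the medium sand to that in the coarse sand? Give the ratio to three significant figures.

3.31

Unit 1 (medium sand): v = 19.5×0.0025/0.31 = 0.1573 m/d, t = 213/0.1573 = 1354 d
Unit 2 (coarse sand): v = 60.3×0.0025/0.29 = 0.5198 m/d, t = 213/0.5198 = 409.8 d
t(medium sand) / t(coarse sand) = 1354/409.8 = 3.31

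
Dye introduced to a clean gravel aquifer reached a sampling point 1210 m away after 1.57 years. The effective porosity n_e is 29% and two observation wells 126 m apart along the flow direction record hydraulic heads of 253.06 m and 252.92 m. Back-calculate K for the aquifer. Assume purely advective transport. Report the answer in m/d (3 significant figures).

Hydraulic gradient i = (253.06 − 252.92) / 126 = 0.14 / 126 = 0.001111
t = 1.57 years = 573.1 d
v = L / t = 1210 / 573.1 = 2.112 m/d
K = v · n / i = 2.112 × 0.29 / 0.001111 = 551 m/d

551 m/d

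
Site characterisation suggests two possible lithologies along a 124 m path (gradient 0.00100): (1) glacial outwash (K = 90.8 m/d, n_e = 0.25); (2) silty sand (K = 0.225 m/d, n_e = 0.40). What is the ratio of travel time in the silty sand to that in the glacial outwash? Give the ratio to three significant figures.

Unit 1 (glacial outwash): v = 90.8×0.0010/0.25 = 0.3632 m/d, t = 124/0.3632 = 341.4 d
Unit 2 (silty sand): v = 0.225×0.0010/0.40 = 5.625e-4 m/d, t = 124/5.625e-4 = 220400 d
t(silty sand) / t(glacial outwash) = 220400/341.4 = 646

646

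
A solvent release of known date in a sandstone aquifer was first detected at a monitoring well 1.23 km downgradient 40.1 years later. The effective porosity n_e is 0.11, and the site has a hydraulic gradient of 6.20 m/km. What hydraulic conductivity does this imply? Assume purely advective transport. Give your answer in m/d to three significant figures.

1.49 m/d

t = 40.1 years = 14640 d
L = 1.23 km = 1230 m
v = L / t = 1230 / 14640 = 0.08404 m/d
K = v · n / i = 0.08404 × 0.11 / 0.0062 = 1.49 m/d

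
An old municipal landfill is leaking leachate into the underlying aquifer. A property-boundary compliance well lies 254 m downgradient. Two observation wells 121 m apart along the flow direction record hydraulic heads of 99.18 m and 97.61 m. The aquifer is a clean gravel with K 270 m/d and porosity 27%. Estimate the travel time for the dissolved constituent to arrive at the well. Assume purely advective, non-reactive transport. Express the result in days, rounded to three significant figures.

19.6 days

Hydraulic gradient i = (99.18 − 97.61) / 121 = 1.57 / 121 = 0.01298
q = Ki = 270 × 0.01298 = 3.503 m/d
Average linear velocity = 3.503 / 0.27 = 12.98 m/d
t = L / v = 254 / 12.98 = 19.58 d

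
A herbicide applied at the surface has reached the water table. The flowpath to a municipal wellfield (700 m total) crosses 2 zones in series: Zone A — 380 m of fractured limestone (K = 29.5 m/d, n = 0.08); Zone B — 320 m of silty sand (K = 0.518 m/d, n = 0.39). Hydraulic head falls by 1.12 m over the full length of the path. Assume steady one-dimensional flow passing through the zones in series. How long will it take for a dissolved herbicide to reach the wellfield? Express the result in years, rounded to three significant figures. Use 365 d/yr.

Continuity: the same q passes through each zone, so ΔH = q·Σ(L_j/K_j) — the zones act as resistances in series.
Σ(L/K) = 380/29.5 + 320/0.518 = 12.88 + 617.8 = 630.6 d
q = ΔH / Σ(L/K) = 1.12 / 630.6 = 0.001776 m/d (same in every zone)
Zone A: v = q/n = 0.001776/0.08 = 0.02220 m/d → t_A = 380/0.02220 = 17120 d
Zone B: v = q/n = 0.001776/0.39 = 0.004554 m/d → t_B = 320/0.004554 = 70270 d
Total t = 17120 + 70270 = 87390 d
   = 87390 / 365 = 239 yr

239 years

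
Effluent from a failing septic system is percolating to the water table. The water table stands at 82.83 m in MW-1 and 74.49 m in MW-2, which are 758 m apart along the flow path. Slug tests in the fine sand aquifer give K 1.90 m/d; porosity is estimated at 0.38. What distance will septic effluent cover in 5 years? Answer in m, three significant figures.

Hydraulic gradient i = (82.83 − 74.49) / 758 = 8.34 / 758 = 0.01100
Specific discharge q = 1.90 × 0.01100 = 0.02091 m/d
Average linear velocity = 0.02091 / 0.38 = 0.05501 m/d
T = 5 yr × 365 = 1825 d
L = v × T = 0.05501 × 1825 = 100.4 m

100 m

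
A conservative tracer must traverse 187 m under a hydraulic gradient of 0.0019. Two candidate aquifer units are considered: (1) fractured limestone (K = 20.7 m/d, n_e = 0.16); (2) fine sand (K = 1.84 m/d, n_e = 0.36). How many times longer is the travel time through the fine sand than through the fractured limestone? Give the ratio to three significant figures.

Unit 1 (fractured limestone): v = 20.7×0.0019/0.16 = 0.2458 m/d, t = 187/0.2458 = 760.7 d
Unit 2 (fine sand): v = 1.84×0.0019/0.36 = 0.009711 m/d, t = 187/0.009711 = 19260 d
t(fine sand) / t(fractured limestone) = 19260/760.7 = 25.3

25.3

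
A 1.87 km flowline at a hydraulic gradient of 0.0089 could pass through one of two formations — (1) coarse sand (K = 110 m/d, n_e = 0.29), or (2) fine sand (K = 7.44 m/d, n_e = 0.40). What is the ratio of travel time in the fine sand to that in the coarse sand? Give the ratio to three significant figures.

20.4

Unit 1 (coarse sand): v = 110×0.0089/0.29 = 3.376 m/d, t = 1870/3.376 = 553.9 d
Unit 2 (fine sand): v = 7.44×0.0089/0.40 = 0.1655 m/d, t = 1870/0.1655 = 11300 d
t(fine sand) / t(coarse sand) = 11300/553.9 = 20.4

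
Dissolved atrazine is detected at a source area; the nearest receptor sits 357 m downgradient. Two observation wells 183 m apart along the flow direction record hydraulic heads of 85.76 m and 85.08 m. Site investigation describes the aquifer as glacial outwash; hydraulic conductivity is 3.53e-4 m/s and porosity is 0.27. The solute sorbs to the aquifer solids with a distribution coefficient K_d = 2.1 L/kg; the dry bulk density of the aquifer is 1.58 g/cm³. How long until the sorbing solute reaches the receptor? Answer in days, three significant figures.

11300 days

Hydraulic gradient i = (85.76 − 85.08) / 183 = 0.68 / 183 = 0.003716
K = 3.53e-4 m/s × 86400 s/d = 30.50 m/d
Specific discharge q = 30.50 × 0.003716 = 0.1133 m/d
v = Ki/n = 30.50·0.003716/0.27 = 0.4197 m/d
Retardation R = 1 + ρ_b·K_d/n = 1 + 1.58×2.1/0.27 = 13.29
Contaminant velocity v_c = v/R = 0.4197/13.29 = 0.03159 m/d
t = L/v_c = 357/0.03159 = 11300 d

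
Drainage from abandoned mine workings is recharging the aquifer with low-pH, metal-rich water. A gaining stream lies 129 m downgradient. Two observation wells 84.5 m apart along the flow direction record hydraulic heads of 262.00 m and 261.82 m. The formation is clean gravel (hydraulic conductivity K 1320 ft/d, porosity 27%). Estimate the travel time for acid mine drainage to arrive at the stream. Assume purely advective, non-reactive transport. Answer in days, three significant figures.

Hydraulic gradient i = (262.00 − 261.82) / 84.5 = 0.18 / 84.5 = 0.002130
K = 1320 ft/d × 0.3048 = 402.3 m/d
q = Ki = 402.3 × 0.002130 = 0.8570 m/d
v = Ki/n = 402.3·0.002130/0.27 = 3.174 m/d
t = L / v = 129 / 3.174 = 40.64 d

40.6 days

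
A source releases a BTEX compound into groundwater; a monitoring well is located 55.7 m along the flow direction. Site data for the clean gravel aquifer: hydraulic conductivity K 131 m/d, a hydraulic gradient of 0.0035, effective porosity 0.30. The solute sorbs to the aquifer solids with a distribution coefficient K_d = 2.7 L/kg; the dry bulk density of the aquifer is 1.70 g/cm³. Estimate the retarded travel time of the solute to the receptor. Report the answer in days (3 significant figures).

Darcy flux q = K·i = 131 × 0.0035 = 0.4585 m/d
v = Ki/n = 131·0.0035/0.30 = 1.528 m/d
Retardation R = 1 + ρ_b·K_d/n = 1 + 1.70×2.7/0.30 = 16.30
Contaminant velocity v_c = v/R = 1.528/16.30 = 0.09376 m/d
t = L/v_c = 55.7/0.09376 = 594.1 d

594 days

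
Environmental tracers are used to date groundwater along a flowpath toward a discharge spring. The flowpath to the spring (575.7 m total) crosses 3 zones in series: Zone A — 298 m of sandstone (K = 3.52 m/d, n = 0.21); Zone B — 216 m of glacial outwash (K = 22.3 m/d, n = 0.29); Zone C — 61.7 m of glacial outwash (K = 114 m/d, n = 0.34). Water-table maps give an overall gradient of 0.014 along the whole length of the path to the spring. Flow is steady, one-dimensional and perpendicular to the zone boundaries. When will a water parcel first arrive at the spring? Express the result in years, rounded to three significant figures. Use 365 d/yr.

Continuity: the same q passes through each zone, so ΔH = q·Σ(L_j/K_j) — the zones act as resistances in series.
Σ(L/K) = 298/3.52 + 216/22.3 + 61.7/114 = 84.66 + 9.686 + 0.5412 = 94.89 d
K_eq = L_total / Σ(L/K) = 575.7 / 94.89 = 6.067 m/d
q = K_eq · i = 6.067 × 0.014 = 0.08494 m/d (same in every zone)
Zone A: v = q/n = 0.08494/0.21 = 0.4045 m/d → t_A = 298/0.4045 = 736.7 d
Zone B: v = q/n = 0.08494/0.29 = 0.2929 m/d → t_B = 216/0.2929 = 737.4 d
Zone C: v = q/n = 0.08494/0.34 = 0.2498 m/d → t_C = 61.7/0.2498 = 247.0 d
Total t = 736.7 + 737.4 + 247.0 = 1721 d
   = 1721 / 365 = 4.72 yr

4.72 years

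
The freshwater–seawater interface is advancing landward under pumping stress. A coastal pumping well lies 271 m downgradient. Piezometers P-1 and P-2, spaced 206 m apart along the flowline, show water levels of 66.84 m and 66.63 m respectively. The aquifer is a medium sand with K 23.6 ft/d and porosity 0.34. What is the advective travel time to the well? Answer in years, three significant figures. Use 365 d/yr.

Hydraulic gradient i = (66.84 − 66.63) / 206 = 0.21 / 206 = 0.001019
K = 23.6 ft/d × 0.3048 = 7.193 m/d
Specific discharge q = 7.193 × 0.001019 = 0.007333 m/d
v = Ki/n = 7.193·0.001019/0.34 = 0.02157 m/d
t = L / v = 271 / 0.02157 = 12570 d
   = 12570 / 365 = 34.4 yr

34.4 years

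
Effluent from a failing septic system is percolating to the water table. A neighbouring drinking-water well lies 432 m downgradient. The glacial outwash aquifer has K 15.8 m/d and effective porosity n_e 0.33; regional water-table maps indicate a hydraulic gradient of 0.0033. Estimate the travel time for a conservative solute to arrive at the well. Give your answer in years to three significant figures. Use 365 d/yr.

7.49 years

q = Ki = 15.8 × 0.0033 = 0.05214 m/d
v_s = q/n_e = 0.05214/0.33 = 0.1580 m/d
t = L / v = 432 / 0.1580 = 2734 d
   = 2734 / 365 = 7.49 yr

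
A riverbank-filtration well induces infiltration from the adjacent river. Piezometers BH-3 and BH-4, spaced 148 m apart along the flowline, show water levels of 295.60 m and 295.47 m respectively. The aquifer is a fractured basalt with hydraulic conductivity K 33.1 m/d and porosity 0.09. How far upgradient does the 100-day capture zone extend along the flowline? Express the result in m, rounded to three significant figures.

Hydraulic gradient i = (295.60 − 295.47) / 148 = 0.13 / 148 = 8.784e-4
Specific discharge q = 33.1 × 8.784e-4 = 0.02907 m/d
v = Ki/n = 33.1·8.784e-4/0.09 = 0.3230 m/d
L = v × T = 0.3230 × 100 = 32.30 m

32.3 m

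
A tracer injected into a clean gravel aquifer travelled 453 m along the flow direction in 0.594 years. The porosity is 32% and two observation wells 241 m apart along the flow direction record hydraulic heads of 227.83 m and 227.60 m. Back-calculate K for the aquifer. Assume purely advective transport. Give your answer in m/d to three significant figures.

Hydraulic gradient i = (227.83 − 227.60) / 241 = 0.23 / 241 = 9.544e-4
t = 0.594 years = 216.8 d
v = L / t = 453 / 216.8 = 2.089 m/d
K = v · n / i = 2.089 × 0.32 / 9.544e-4 = 701 m/d

701 m/d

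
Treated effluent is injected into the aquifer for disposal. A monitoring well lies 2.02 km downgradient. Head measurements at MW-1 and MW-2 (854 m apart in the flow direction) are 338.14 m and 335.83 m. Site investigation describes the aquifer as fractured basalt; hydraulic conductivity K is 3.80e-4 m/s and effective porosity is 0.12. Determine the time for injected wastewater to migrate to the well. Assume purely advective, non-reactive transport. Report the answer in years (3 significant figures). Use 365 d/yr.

Hydraulic gradient i = (338.14 − 335.83) / 854 = 2.31 / 854 = 0.002705
K = 3.80e-4 m/s × 86400 s/d = 32.83 m/d
q = Ki = 32.83 × 0.002705 = 0.08881 m/d
Seepage velocity v = q / n = 0.08881 / 0.12 = 0.7401 m/d
L = 2.02 km = 2020 m
t = L / v = 2020 / 0.7401 = 2729 d
   = 2729 / 365 = 7.48 yr

7.48 years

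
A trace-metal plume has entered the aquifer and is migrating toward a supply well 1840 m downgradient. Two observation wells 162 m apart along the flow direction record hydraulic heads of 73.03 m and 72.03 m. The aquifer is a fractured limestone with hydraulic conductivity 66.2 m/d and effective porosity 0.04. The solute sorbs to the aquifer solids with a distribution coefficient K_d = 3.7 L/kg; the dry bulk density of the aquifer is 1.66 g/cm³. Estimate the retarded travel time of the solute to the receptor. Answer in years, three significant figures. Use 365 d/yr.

Hydraulic gradient i = (73.03 − 72.03) / 162 = 1.00 / 162 = 0.006173
Specific discharge q = 66.2 × 0.006173 = 0.4086 m/d
v = Ki/n = 66.2·0.006173/0.04 = 10.22 m/d
Retardation R = 1 + ρ_b·K_d/n = 1 + 1.66×3.7/0.04 = 154.6
Contaminant velocity v_c = v/R = 10.22/154.6 = 0.06610 m/d
t = L/v_c = 1840/0.06610 = 27840 d
   = 27840/365 = 76.3 yr

76.3 years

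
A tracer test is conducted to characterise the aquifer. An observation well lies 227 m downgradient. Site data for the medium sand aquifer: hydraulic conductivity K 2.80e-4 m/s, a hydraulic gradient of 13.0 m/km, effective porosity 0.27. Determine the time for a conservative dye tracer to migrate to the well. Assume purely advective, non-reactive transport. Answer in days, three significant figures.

195 days

K = 2.80e-4 m/s × 86400 s/d = 24.19 m/d
Darcy flux q = K·i = 24.19 × 0.013 = 0.3145 m/d
Seepage velocity v = q / n = 0.3145 / 0.27 = 1.165 m/d
t = L / v = 227 / 1.165 = 194.9 d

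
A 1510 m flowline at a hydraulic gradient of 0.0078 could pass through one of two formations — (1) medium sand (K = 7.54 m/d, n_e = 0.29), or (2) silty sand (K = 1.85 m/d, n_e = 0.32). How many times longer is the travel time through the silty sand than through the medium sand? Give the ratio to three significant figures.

Unit 1 (medium sand): v = 7.54×0.0078/0.29 = 0.2028 m/d, t = 1510/0.2028 = 7446 d
Unit 2 (silty sand): v = 1.85×0.0078/0.32 = 0.04509 m/d, t = 1510/0.04509 = 33490 d
t(silty sand) / t(medium sand) = 33490/7446 = 4.50

4.50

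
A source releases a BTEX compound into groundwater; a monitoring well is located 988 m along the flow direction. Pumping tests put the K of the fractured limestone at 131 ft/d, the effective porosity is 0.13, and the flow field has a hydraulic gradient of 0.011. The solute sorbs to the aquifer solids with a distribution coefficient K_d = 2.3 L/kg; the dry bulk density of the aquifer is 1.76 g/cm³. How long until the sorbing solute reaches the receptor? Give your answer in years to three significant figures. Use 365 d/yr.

25.7 years

K = 131 ft/d × 0.3048 = 39.93 m/d
q = Ki = 39.93 × 0.011 = 0.4392 m/d
Average linear velocity = 0.4392 / 0.13 = 3.379 m/d
Retardation R = 1 + ρ_b·K_d/n = 1 + 1.76×2.3/0.13 = 32.14
Contaminant velocity v_c = v/R = 3.379/32.14 = 0.1051 m/d
t = L/v_c = 988/0.1051 = 9398 d
   = 9398/365 = 25.7 yr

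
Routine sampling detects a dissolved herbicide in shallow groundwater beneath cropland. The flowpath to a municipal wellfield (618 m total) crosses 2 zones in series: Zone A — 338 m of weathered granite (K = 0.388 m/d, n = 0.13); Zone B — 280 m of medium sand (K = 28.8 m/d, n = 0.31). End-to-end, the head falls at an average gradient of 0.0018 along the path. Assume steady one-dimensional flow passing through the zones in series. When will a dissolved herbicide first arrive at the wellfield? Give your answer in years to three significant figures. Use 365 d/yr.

284 years

Steady 1-D flow in series ⇒ the Darcy flux q is identical in every zone and the zone head losses add (resistances L/K in series).
Σ(L/K) = 338/0.388 + 280/28.8 = 871.1 + 9.722 = 880.9 d
K_eq = L_total / Σ(L/K) = 618 / 880.9 = 0.7016 m/d
q = K_eq · i = 0.7016 × 0.0018 = 0.001263 m/d (same in every zone)
Zone A: v = q/n = 0.001263/0.13 = 0.009714 m/d → t_A = 338/0.009714 = 34790 d
Zone B: v = q/n = 0.001263/0.31 = 0.004074 m/d → t_B = 280/0.004074 = 68730 d
Total t = 34790 + 68730 = 103500 d
   = 103500 / 365 = 284 yr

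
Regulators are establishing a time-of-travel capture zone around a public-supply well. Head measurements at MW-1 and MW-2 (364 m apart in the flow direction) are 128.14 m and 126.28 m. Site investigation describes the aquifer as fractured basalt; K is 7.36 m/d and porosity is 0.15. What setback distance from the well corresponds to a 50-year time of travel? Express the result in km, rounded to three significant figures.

4.58 km

Hydraulic gradient i = (128.14 − 126.28) / 364 = 1.86 / 364 = 0.005110
Darcy flux q = K·i = 7.36 × 0.005110 = 0.03761 m/d
Average linear velocity = 0.03761 / 0.15 = 0.2507 m/d
T = 50 yr × 365 = 18250 d
L = v × T = 0.2507 × 18250 = 4576 m
   = 4.58 km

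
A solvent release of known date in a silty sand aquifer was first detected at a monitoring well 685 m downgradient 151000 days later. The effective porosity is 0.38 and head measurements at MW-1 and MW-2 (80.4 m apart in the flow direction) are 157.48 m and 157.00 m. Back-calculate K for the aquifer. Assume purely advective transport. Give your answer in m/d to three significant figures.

Hydraulic gradient i = (157.48 − 157.00) / 80.4 = 0.48 / 80.4 = 0.005970
v = L / t = 685 / 151000 = 0.004536 m/d
K = v · n / i = 0.004536 × 0.38 / 0.005970 = 0.289 m/d

0.289 m/d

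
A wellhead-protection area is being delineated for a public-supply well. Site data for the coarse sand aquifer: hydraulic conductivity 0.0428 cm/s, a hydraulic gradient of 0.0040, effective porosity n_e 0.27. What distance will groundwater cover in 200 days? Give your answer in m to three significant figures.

K = 0.0428 cm/s × 864 = 36.98 m/d
Specific discharge q = 36.98 × 0.0040 = 0.1479 m/d
v = Ki/n = 36.98·0.0040/0.27 = 0.5478 m/d
L = v × T = 0.5478 × 200 = 109.6 m

110 m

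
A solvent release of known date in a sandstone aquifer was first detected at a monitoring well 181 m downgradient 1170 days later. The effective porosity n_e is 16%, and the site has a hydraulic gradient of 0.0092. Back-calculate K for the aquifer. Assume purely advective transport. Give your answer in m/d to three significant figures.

v = L / t = 181 / 1170 = 0.1547 m/d
K = v · n / i = 0.1547 × 0.16 / 0.0092 = 2.69 m/d

2.69 m/d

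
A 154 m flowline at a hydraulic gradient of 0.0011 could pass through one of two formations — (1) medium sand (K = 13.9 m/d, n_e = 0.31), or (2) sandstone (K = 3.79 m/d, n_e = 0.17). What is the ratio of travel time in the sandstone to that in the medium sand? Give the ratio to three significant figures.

2.01

Unit 1 (medium sand): v = 13.9×0.0011/0.31 = 0.04932 m/d, t = 154/0.04932 = 3122 d
Unit 2 (sandstone): v = 3.79×0.0011/0.17 = 0.02452 m/d, t = 154/0.02452 = 6280 d
t(sandstone) / t(medium sand) = 6280/3122 = 2.01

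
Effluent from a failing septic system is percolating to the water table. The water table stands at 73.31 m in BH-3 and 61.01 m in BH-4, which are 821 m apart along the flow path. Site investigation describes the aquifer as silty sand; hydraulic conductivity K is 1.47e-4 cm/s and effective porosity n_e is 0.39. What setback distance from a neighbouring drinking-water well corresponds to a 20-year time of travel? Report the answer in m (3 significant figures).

Hydraulic gradient i = (73.31 − 61.01) / 821 = 12.30 / 821 = 0.01498
K = 1.47e-4 cm/s × 864 = 0.1270 m/d
q = Ki = 0.1270 × 0.01498 = 0.001903 m/d
v_s = q/n_e = 0.001903/0.39 = 0.004879 m/d
T = 20 yr × 365 = 7300 d
L = v × T = 0.004879 × 7300 = 35.62 m

35.6 m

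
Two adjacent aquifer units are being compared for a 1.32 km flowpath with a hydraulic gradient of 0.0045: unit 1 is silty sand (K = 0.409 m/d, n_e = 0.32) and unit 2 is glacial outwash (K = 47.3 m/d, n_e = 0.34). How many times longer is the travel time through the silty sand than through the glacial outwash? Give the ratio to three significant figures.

Unit 1 (silty sand): v = 0.409×0.0045/0.32 = 0.005752 m/d, t = 1320/0.005752 = 229500 d
Unit 2 (glacial outwash): v = 47.3×0.0045/0.34 = 0.6260 m/d, t = 1320/0.6260 = 2109 d
t(silty sand) / t(glacial outwash) = 229500/2109 = 109

109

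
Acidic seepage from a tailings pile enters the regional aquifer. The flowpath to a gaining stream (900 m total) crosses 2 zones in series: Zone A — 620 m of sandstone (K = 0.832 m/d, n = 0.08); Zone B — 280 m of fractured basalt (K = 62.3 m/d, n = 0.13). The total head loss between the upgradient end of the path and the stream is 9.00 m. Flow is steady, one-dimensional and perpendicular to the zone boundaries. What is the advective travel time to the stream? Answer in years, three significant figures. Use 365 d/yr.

Continuity: the same q passes through each zone, so ΔH = q·Σ(L_j/K_j) — the zones act as resistances in series.
Σ(L/K) = 620/0.832 + 280/62.3 = 745.2 + 4.494 = 749.7 d
q = ΔH / Σ(L/K) = 9.00 / 749.7 = 0.01201 m/d (same in every zone)
Zone A: v = q/n = 0.01201/0.08 = 0.1501 m/d → t_A = 620/0.1501 = 4132 d
Zone B: v = q/n = 0.01201/0.13 = 0.09235 m/d → t_B = 280/0.09235 = 3032 d
Total t = 4132 + 3032 = 7164 d
   = 7164 / 365 = 19.6 yr

19.6 years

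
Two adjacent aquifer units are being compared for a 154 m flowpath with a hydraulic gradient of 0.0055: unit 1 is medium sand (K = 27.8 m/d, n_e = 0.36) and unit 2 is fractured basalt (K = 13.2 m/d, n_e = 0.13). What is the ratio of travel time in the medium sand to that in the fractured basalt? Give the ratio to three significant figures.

Unit 1 (medium sand): v = 27.8×0.0055/0.36 = 0.4247 m/d, t = 154/0.4247 = 362.6 d
Unit 2 (fractured basalt): v = 13.2×0.0055/0.13 = 0.5585 m/d, t = 154/0.5585 = 275.8 d
t(medium sand) / t(fractured basalt) = 362.6/275.8 = 1.31

1.31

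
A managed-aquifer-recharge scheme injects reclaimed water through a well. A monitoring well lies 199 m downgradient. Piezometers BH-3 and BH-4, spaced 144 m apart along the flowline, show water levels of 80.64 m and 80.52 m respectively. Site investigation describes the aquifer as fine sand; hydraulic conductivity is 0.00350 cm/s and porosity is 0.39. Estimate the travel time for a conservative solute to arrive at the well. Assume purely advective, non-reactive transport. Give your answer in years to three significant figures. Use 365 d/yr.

84.4 years

Hydraulic gradient i = (80.64 − 80.52) / 144 = 0.12 / 144 = 8.333e-4
K = 0.00350 cm/s × 864 = 3.024 m/d
Darcy flux q = K·i = 3.024 × 8.333e-4 = 0.002520 m/d
v_s = q/n_e = 0.002520/0.39 = 0.006462 m/d
t = L / v = 199 / 0.006462 = 30800 d
   = 30800 / 365 = 84.4 yr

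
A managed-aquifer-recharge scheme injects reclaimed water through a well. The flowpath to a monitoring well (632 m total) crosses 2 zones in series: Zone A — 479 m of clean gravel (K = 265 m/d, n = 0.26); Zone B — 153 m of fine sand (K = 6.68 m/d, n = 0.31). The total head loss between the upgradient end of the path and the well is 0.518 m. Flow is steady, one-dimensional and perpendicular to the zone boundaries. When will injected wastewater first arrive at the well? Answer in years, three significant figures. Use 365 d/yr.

22.5 years

Continuity: the same q passes through each zone, so ΔH = q·Σ(L_j/K_j) — the zones act as resistances in series.
Σ(L/K) = 479/265 + 153/6.68 = 1.808 + 22.90 = 24.71 d
q = ΔH / Σ(L/K) = 0.518 / 24.71 = 0.02096 m/d (same in every zone)
Zone A: v = q/n = 0.02096/0.26 = 0.08062 m/d → t_A = 479/0.08062 = 5941 d
Zone B: v = q/n = 0.02096/0.31 = 0.06762 m/d → t_B = 153/0.06762 = 2263 d
Total t = 5941 + 2263 = 8204 d
   = 8204 / 365 = 22.5 yr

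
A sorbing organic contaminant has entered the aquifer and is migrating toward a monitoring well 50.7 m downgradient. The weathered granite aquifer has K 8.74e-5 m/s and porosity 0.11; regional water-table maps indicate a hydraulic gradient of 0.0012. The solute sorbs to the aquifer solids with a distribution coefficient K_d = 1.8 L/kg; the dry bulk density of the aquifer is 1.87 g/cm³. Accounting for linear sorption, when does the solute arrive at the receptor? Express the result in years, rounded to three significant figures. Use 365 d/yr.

53.3 years

K = 8.74e-5 m/s × 86400 s/d = 7.551 m/d
q = Ki = 7.551 × 0.0012 = 0.009062 m/d
Seepage velocity v = q / n = 0.009062 / 0.11 = 0.08238 m/d
Retardation R = 1 + ρ_b·K_d/n = 1 + 1.87×1.8/0.11 = 31.60
Contaminant velocity v_c = v/R = 0.08238/31.60 = 0.002607 m/d
t = L/v_c = 50.7/0.002607 = 19450 d
   = 19450/365 = 53.3 yr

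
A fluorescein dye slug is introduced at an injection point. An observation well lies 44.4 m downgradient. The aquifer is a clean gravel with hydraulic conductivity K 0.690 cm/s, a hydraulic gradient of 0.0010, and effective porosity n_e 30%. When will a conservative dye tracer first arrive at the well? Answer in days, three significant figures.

22.3 days

K = 0.690 cm/s × 864 = 596.2 m/d
Darcy flux q = K·i = 596.2 × 0.0010 = 0.5962 m/d
Average linear velocity = 0.5962 / 0.30 = 1.987 m/d
t = L / v = 44.4 / 1.987 = 22.34 d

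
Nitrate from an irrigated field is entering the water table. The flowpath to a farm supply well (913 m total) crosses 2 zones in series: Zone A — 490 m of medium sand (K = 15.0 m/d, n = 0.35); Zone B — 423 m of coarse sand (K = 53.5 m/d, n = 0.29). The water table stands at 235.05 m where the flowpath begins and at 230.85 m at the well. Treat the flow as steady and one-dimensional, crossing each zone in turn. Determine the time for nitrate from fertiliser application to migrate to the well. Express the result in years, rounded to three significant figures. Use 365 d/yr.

Total head drop ΔH = 235.05 − 230.85 = 4.20 m
Steady 1-D flow in series ⇒ the Darcy flux q is identical in every zone and the zone head losses add (resistances L/K in series).
Σ(L/K) = 490/15.0 + 423/53.5 = 32.67 + 7.907 = 40.57 d
q = ΔH / Σ(L/K) = 4.20 / 40.57 = 0.1035 m/d (same in every zone)
Zone A: v = q/n = 0.1035/0.35 = 0.2958 m/d → t_A = 490/0.2958 = 1657 d
Zone B: v = q/n = 0.1035/0.29 = 0.3570 m/d → t_B = 423/0.3570 = 1185 d
Total t = 1657 + 1185 = 2842 d
   = 2842 / 365 = 7.79 yr

7.79 years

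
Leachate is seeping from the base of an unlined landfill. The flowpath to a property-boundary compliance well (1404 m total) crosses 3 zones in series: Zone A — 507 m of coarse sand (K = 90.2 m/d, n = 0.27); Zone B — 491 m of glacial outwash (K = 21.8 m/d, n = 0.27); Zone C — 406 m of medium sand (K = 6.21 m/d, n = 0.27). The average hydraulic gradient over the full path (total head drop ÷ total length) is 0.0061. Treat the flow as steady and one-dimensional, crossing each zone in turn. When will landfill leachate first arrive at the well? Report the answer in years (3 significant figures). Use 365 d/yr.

For zones in series the flux q is common to all zones; the equivalent conductivity is the harmonic (thickness-weighted) mean, K_eq = L_total / Σ(L_j/K_j).
Σ(L/K) = 507/90.2 + 491/21.8 + 406/6.21 = 5.621 + 22.52 + 65.38 = 93.52 d
K_eq = L_total / Σ(L/K) = 1404 / 93.52 = 15.01 m/d
q = K_eq · i = 15.01 × 0.0061 = 0.09158 m/d (same in every zone)
Zone A: v = q/n = 0.09158/0.27 = 0.3392 m/d → t_A = 507/0.3392 = 1495 d
Zone B: v = q/n = 0.09158/0.27 = 0.3392 m/d → t_B = 491/0.3392 = 1448 d
Zone C: v = q/n = 0.09158/0.27 = 0.3392 m/d → t_C = 406/0.3392 = 1197 d
Total t = 1495 + 1448 + 1197 = 4140 d
   = 4140 / 365 = 11.3 yr

11.3 years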